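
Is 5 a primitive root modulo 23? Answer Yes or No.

Yes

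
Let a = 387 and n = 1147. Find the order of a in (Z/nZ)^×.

180

Since 387 ∈ (Z/1147Z)^×, its order divides φ(1147) = φ(31·37) = (31−1)·(37−1) = 30·36 = 1080 = 2^3 · 3^3 · 5.
Divisors of 1080: 1, 2, 3, 4, 5, 6, 8, 9, 10, 12, 15, 18, 20, 24, 27, 30, 36, 40, 45, 54, 60, 72, 90, 108, 120, 135, 180, 216, 270, 360, 540, 1080.
Test each divisor d:
387^1 ≡ 387
387^2 ≡ 659
387^3 ≡ 399
387^4 ≡ 715
387^5 ≡ 278
387^6 ≡ 915
387^8 ≡ 810
387^9 ≡ 339
387^10 ≡ 435
387^12 ≡ 1062
387^15 ≡ 495
387^18 ≡ 221
387^20 ≡ 1117
387^24 ≡ 343
387^27 ≡ 364
387^30 ≡ 714
387^36 ≡ 667
387^40 ≡ 900
387^45 ≡ 154
387^54 ≡ 591
387^60 ≡ 528
387^72 ≡ 1000
387^90 ≡ 776
387^108 ≡ 593
387^120 ≡ 63
387^135 ≡ 216
387^180 ≡ 1
So ord_1147(387) = 180.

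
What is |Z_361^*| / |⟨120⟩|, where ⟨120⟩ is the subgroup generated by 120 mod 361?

The order of 120 must divide φ(361) = φ(19^2) = 19·(19−1) = 342 = 2 · 3^2 · 19.
Divisors of 342: 1, 2, 3, 6, 9, 18, 19, 38, 57, 114, 171, 342.
Check 120^d mod 361 for each divisor in increasing order:
120^1 ≡ 120 (mod 361)
120^2 ≡ 321 (mod 361)
120^3 ≡ 254 (mod 361)
120^6 ≡ 258 (mod 361)
120^9 ≡ 191 (mod 361)
120^18 ≡ 20 (mod 361)
120^19 ≡ 234 (mod 361)
120^38 ≡ 245 (mod 361)
120^57 ≡ 292 (mod 361)
120^114 ≡ 68 (mod 361)
120^171 ≡ 1 (mod 361) ✓
Thus |⟨120⟩| = ord(120) = 171.
Index = |(Z/361Z)^×| / |⟨120⟩| = 342 / 171 = 2.

2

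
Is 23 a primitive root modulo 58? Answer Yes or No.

No

φ(58) = φ(2)·φ(29) = 1·28 = 28 = 2^2 · 7.
23 is a primitive root mod 58 iff 23^(φ(58)/q) ≢ 1 for every prime q | φ(58), i.e. q ∈ {2, 7}.
23^14 ≡ 1 (mod 58)  [q = 2: ≡ 1 ✗]
23^4 ≡ 49 (mod 58)  [q = 7: ≢ 1 ✓]
Since 23^14 ≡ 1, the order of 23 divides 14 < 28, so 23 is not a primitive root.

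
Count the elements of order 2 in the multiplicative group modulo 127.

φ(127) = 127 − 1 = 126 = 2 · 3^2 · 7.
In a cyclic group of order 126, there are φ(d) elements of order d for each divisor d of 126, and zero for non-divisors.
2 | 126, and φ(2) = 2 − 1 = 1.

1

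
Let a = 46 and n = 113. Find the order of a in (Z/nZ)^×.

Since 46 ∈ (Z/113Z)^×, its order divides φ(113) = 113 − 1 = 112 = 2^4 · 7.
Divisors of 112: 1, 2, 4, 7, 8, 14, 16, 28, 56, 112.
Evaluate successive powers at the divisors of 112:
46^1 ≡ 46 (mod 113)
46^2 ≡ 82 (mod 113)
46^4 ≡ 57 (mod 113)
46^7 ≡ 78 (mod 113)
46^8 ≡ 85 (mod 113)
46^14 ≡ 95 (mod 113)
46^16 ≡ 106 (mod 113)
46^28 ≡ 98 (mod 113)
46^56 ≡ 112 (mod 113)
46^112 ≡ 1 (mod 113) ✓
The smallest such exponent is 112, so the order of 46 is 112.

112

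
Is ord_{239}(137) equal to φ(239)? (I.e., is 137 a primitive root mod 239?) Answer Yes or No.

φ(239) = 239 − 1 = 238 = 2 · 7 · 17.
137 is a primitive root mod 239 iff 137^(φ(239)/q) ≢ 1 for every prime q | φ(239), i.e. q ∈ {2, 7, 17}.
137^119 ≡ 238 (mod 239)  [q = 2: ≢ 1 ✓]
137^34 ≡ 201 (mod 239)  [q = 7: ≢ 1 ✓]
137^14 ≡ 22 (mod 239)  [q = 17: ≢ 1 ✓]
None equal 1, so ord_239(137) = 238: 137 is a primitive root.

Yes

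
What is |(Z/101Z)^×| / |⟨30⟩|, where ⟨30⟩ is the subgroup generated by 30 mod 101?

Since 30 ∈ (Z/101Z)^×, its order divides φ(101) = 101 − 1 = 100 = 2^2 · 5^2.
Divisors of 100: 1, 2, 4, 5, 10, 20, 25, 50, 100.
Check 30^d mod 101 for each divisor in increasing order:
30^1 ≡ 30 (mod 101)
30^2 ≡ 92 (mod 101)
30^4 ≡ 81 (mod 101)
30^5 ≡ 6 (mod 101)
30^10 ≡ 36 (mod 101)
30^20 ≡ 84 (mod 101)
30^25 ≡ 100 (mod 101)
30^50 ≡ 1 (mod 101) ✓
The order of 30 is 50, so the subgroup it generates has 50 elements.
[(Z/101Z)^× : ⟨30⟩] = 100/50 = 2.

2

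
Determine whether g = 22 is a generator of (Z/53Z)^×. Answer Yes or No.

φ(53) = 53 − 1 = 52 = 2^2 · 13.
An element g generates (Z/53Z)^× iff g^(52/q) ≢ 1 (mod 53) for each prime q ∈ {2, 13}.
22^26 ≡ 52 (mod 53)  [q = 2: ≢ 1 ✓]
22^4 ≡ 49 (mod 53)  [q = 13: ≢ 1 ✓]
Every test exponent gives a nontrivial residue, hence 22 generates the full group.

Yes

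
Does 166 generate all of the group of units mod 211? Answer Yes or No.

φ(211) = 211 − 1 = 210 = 2 · 3 · 5 · 7.
Test 166^(210/q) mod 211 for each prime factor q of 210:
166^105 ≡ 210 (mod 211)  [q = 2: ≢ 1 ✓]
166^70 ≡ 14 (mod 211)  [q = 3: ≢ 1 ✓]
166^42 ≡ 188 (mod 211)  [q = 5: ≢ 1 ✓]
166^30 ≡ 171 (mod 211)  [q = 7: ≢ 1 ✓]
None equal 1, so ord_211(166) = 210: 166 is a primitive root.

Yes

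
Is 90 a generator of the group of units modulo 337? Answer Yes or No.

φ(337) = 337 − 1 = 336 = 2^4 · 3 · 7.
It suffices to check that the order of 90 is not a proper divisor of 336: compute 90^(336/q) for q ∈ {2, 3, 7}.
90^168 ≡ 336 (mod 337)  [q = 2: ≢ 1 ✓]
90^112 ≡ 208 (mod 337)  [q = 3: ≢ 1 ✓]
90^48 ≡ 52 (mod 337)  [q = 7: ≢ 1 ✓]
None equal 1, so ord_337(90) = 336: 90 is a primitive root.

Yes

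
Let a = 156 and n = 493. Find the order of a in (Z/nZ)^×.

112

The order of 156 must divide φ(493) = φ(17·29) = (17−1)·(29−1) = 16·28 = 448 = 2^6 · 7.
Divisors of 448: 1, 2, 4, 7, 8, 14, 16, 28, 32, 56, 64, 112, 224, 448.
Evaluate successive powers at the divisors of 448:
156^1 ≡ 156 (mod 493)
156^2 ≡ 179 (mod 493)
156^4 ≡ 489 (mod 493)
156^7 ≡ 215 (mod 493)
156^8 ≡ 16 (mod 493)
156^14 ≡ 376 (mod 493)
156^16 ≡ 256 (mod 493)
156^28 ≡ 378 (mod 493)
156^32 ≡ 460 (mod 493)
156^56 ≡ 407 (mod 493)
156^64 ≡ 103 (mod 493)
156^112 ≡ 1 (mod 493) ✓
The smallest such exponent is 112, so the order of 156 is 112.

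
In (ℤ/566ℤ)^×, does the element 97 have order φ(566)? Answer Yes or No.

No

φ(566) = φ(2)·φ(283) = 1·282 = 282 = 2 · 3 · 47.
An element g generates (Z/566Z)^× iff g^(282/q) ≢ 1 (mod 566) for each prime q ∈ {2, 3, 47}.
97^141 ≡ 1 (mod 566)  [q = 2: ≡ 1 ✗]
97^94 ≡ 327 (mod 566)  [q = 3: ≢ 1 ✓]
97^6 ≡ 287 (mod 566)  [q = 47: ≢ 1 ✓]
Since 97^141 ≡ 1, the order of 97 divides 141 < 282, so 97 is not a primitive root.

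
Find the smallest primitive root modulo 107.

φ(107) = 107 − 1 = 106 = 2 · 53.
g is a primitive root iff g^(106/q) ≢ 1 (mod 107) for each prime q ∈ {2, 53}.
g = 2: 2^53 ≡ 106; 2^2 ≡ 4 — none is 1, so 2 is a primitive root.
So 2 is the smallest generator of (Z/107Z)^×.

2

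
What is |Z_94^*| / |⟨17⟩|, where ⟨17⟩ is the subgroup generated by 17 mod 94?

2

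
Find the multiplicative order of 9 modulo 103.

17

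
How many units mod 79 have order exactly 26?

φ(79) = 79 − 1 = 78 = 2 · 3 · 13.
(Z/79Z)^× is cyclic (|G| = 78); a cyclic group of order m has exactly φ(d) elements of each order d | m, and none otherwise.
26 = 2 · 13 divides 78, and φ(26) = 12.

12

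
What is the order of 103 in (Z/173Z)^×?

The order of 103 must divide φ(173) = 173 − 1 = 172 = 2^2 · 43.
Divisors of 172: 1, 2, 4, 43, 86, 172.
Test each divisor d:
103^1 ≡ 103 (mod 173)
103^2 ≡ 56 (mod 173)
103^4 ≡ 22 (mod 173)
103^43 ≡ 80 (mod 173)
103^86 ≡ 172 (mod 173)
103^172 ≡ 1 (mod 173) ✓
The smallest such exponent is 172, so the order of 103 is 172.

172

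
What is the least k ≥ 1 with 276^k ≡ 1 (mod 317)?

316

The order of 276 must divide φ(317) = 317 − 1 = 316 = 2^2 · 79.
Divisors of 316: 1, 2, 4, 79, 158, 316.
Check 276^d mod 317 for each divisor in increasing order:
276^1 ≡ 276 (mod 317)
276^2 ≡ 96 (mod 317)
276^4 ≡ 23 (mod 317)
276^79 ≡ 114 (mod 317)
276^158 ≡ 316 (mod 317)
276^316 ≡ 1 (mod 317) ✓
So ord_317(276) = 316.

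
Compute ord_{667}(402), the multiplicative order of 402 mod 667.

ord(402) | φ(667) = φ(23·29) = (23−1)·(29−1) = 22·28 = 616 = 2^3 · 7 · 11.
Divisors of 616: 1, 2, 4, 7, 8, 11, 14, 22, 28, 44, 56, 77, 88, 154, 308, 616.
Test each divisor d:
402^1 ≡ 402 (mod 667)
402^2 ≡ 190 (mod 667)
402^4 ≡ 82 (mod 667)
402^7 ≡ 30 (mod 667)
402^8 ≡ 54 (mod 667)
402^11 ≡ 459 (mod 667)
402^14 ≡ 233 (mod 667)
402^22 ≡ 576 (mod 667)
402^28 ≡ 262 (mod 667)
402^44 ≡ 277 (mod 667)
402^56 ≡ 610 (mod 667)
402^77 ≡ 436 (mod 667)
402^88 ≡ 24 (mod 667)
402^154 ≡ 1 (mod 667) ✓
Therefore the multiplicative order of 402 modulo 667 is 154.

154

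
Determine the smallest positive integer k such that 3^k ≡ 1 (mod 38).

Since 3 ∈ (Z/38Z)^×, its order divides φ(38) = φ(2)·φ(19) = 1·18 = 18 = 2 · 3^2.
Divisors of 18: 1, 2, 3, 6, 9, 18.
Test each divisor d:
3^1 ≡ 3
3^2 ≡ 9
3^3 ≡ 27
3^6 ≡ 7
3^9 ≡ 37
3^18 ≡ 1
Hence ord(3) = 18.

18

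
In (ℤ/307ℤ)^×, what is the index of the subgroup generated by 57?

3

The order of 57 must divide φ(307) = 307 − 1 = 306 = 2 · 3^2 · 17.
Divisors of 306: 1, 2, 3, 6, 9, 17, 18, 34, 51, 102, 153, 306.
Evaluate successive powers at the divisors of 306:
57^1 ≡ 57 (mod 307)
57^2 ≡ 179 (mod 307)
57^3 ≡ 72 (mod 307)
57^6 ≡ 272 (mod 307)
57^9 ≡ 243 (mod 307)
57^17 ≡ 18 (mod 307)
57^18 ≡ 105 (mod 307)
57^34 ≡ 17 (mod 307)
57^51 ≡ 306 (mod 307)
57^102 ≡ 1 (mod 307) ✓
So ord_307(57) = 102, hence |⟨57⟩| = 102.
[(Z/307Z)^× : ⟨57⟩] = 306/102 = 3.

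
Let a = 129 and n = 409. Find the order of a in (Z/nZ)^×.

The order of 129 must divide φ(409) = 409 − 1 = 408 = 2^3 · 3 · 17.
Divisors of 408: 1, 2, 3, 4, 6, 8, 12, 17, 24, 34, 51, 68, 102, 136, 204, 408.
Compute 129^d (mod 409) for the divisors d until we hit 1:
129^1 ≡ 129
129^2 ≡ 281
129^3 ≡ 257
129^4 ≡ 24
129^6 ≡ 200
129^8 ≡ 167
129^12 ≡ 327
129^17 ≡ 117
129^24 ≡ 180
129^34 ≡ 192
129^51 ≡ 378
129^68 ≡ 54
129^102 ≡ 143
129^136 ≡ 53
129^204 ≡ 408
129^408 ≡ 1
The smallest such exponent is 408, so the order of 129 is 408.

408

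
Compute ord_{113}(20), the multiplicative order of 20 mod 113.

112

By Lagrange's theorem, ord_113(20) divides φ(113) = 113 − 1 = 112 = 2^4 · 7.
Divisors of 112: 1, 2, 4, 7, 8, 14, 16, 28, 56, 112.
Evaluate successive powers at the divisors of 112:
20^1 ≡ 20
20^2 ≡ 61
20^4 ≡ 105
20^7 ≡ 71
20^8 ≡ 64
20^14 ≡ 69
20^16 ≡ 28
20^28 ≡ 15
20^56 ≡ 112
20^112 ≡ 1
So ord_113(20) = 112.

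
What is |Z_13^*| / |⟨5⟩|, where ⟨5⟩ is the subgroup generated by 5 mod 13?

3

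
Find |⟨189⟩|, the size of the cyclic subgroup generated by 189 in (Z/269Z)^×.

134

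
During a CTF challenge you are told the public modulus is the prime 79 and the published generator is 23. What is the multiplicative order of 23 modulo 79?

3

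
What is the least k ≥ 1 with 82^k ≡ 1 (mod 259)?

The order of 82 must divide φ(259) = φ(7·37) = (7−1)·(37−1) = 6·36 = 216 = 2^3 · 3^3.
Divisors of 216: 1, 2, 3, 4, 6, 8, 9, 12, 18, 24, 27, 36, 54, 72, 108, 216.
Evaluate successive powers at the divisors of 216:
82^1 ≡ 82 (mod 259)
82^2 ≡ 249 (mod 259)
82^3 ≡ 216 (mod 259)
82^4 ≡ 100 (mod 259)
82^6 ≡ 36 (mod 259)
82^8 ≡ 158 (mod 259)
82^9 ≡ 6 (mod 259)
82^12 ≡ 1 (mod 259) ✓
So ord_259(82) = 12.

12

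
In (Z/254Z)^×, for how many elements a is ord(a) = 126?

36

φ(254) = φ(2)·φ(127) = 1·126 = 126 = 2 · 3^2 · 7.
(Z/254Z)^× is cyclic (|G| = 126); a cyclic group of order m has exactly φ(d) elements of each order d | m, and none otherwise.
126 = 2 · 3^2 · 7 divides 126, and φ(126) = 36.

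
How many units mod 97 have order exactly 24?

8

φ(97) = 97 − 1 = 96 = 2^5 · 3.
(Z/97Z)^× is cyclic (|G| = 96); a cyclic group of order m has exactly φ(d) elements of each order d | m, and none otherwise.
24 = 2^3 · 3 divides 96, and φ(24) = 8.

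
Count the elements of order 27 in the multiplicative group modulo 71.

φ(71) = 71 − 1 = 70 = 2 · 5 · 7.
(Z/71Z)^× is cyclic (|G| = 70); a cyclic group of order m has exactly φ(d) elements of each order d | m, and none otherwise.
Since 27 ∤ 70, the count is 0.

0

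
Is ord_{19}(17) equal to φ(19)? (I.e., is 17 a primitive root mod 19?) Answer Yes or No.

φ(19) = 19 − 1 = 18 = 2 · 3^2.
It suffices to check that the order of 17 is not a proper divisor of 18: compute 17^(18/q) for q ∈ {2, 3}.
17^9 ≡ 1 (mod 19)  [q = 2: ≡ 1 ✗]
17^6 ≡ 7 (mod 19)  [q = 3: ≢ 1 ✓]
The check at q = 2 fails, so 17 generates a proper subgroup.

No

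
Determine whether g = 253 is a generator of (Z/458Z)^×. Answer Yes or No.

φ(458) = φ(2)·φ(229) = 1·228 = 228 = 2^2 · 3 · 19.
An element g generates (Z/458Z)^× iff g^(228/q) ≢ 1 (mod 458) for each prime q ∈ {2, 3, 19}.
253^114 ≡ 457 (mod 458)  [q = 2: ≢ 1 ✓]
253^76 ≡ 363 (mod 458)  [q = 3: ≢ 1 ✓]
253^12 ≡ 17 (mod 458)  [q = 19: ≢ 1 ✓]
None equal 1, so ord_458(253) = 228: 253 is a primitive root.

Yes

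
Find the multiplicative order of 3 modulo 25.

By Lagrange's theorem, ord_25(3) divides φ(25) = φ(5^2) = 5·(5−1) = 20 = 2^2 · 5.
Divisors of 20: 1, 2, 4, 5, 10, 20.
Check 3^d mod 25 for each divisor in increasing order:
3^1 ≡ 3
3^2 ≡ 9
3^4 ≡ 6
3^5 ≡ 18
3^10 ≡ 24
3^20 ≡ 1
Hence ord(3) = 20.

20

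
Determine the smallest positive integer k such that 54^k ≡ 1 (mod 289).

272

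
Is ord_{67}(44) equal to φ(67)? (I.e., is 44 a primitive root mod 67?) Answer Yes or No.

Yes

φ(67) = 67 − 1 = 66 = 2 · 3 · 11.
It suffices to check that the order of 44 is not a proper divisor of 66: compute 44^(66/q) for q ∈ {2, 3, 11}.
44^33 ≡ 66 (mod 67)  [q = 2: ≢ 1 ✓]
44^22 ≡ 37 (mod 67)  [q = 3: ≢ 1 ✓]
44^6 ≡ 59 (mod 67)  [q = 11: ≢ 1 ✓]
All checks pass, so 44 has order 66 and is a primitive root modulo 67.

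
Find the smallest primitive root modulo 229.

6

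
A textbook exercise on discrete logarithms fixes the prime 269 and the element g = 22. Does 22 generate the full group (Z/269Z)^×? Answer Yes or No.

φ(269) = 269 − 1 = 268 = 2^2 · 67.
An element g generates (Z/269Z)^× iff g^(268/q) ≢ 1 (mod 269) for each prime q ∈ {2, 67}.
22^134 ≡ 268 (mod 269)  [q = 2: ≢ 1 ✓]
22^4 ≡ 226 (mod 269)  [q = 67: ≢ 1 ✓]
Every test exponent gives a nontrivial residue, hence 22 generates the full group.

Yes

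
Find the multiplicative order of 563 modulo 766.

382

The order of 563 must divide φ(766) = φ(2)·φ(383) = 1·382 = 382 = 2 · 191.
Divisors of 382: 1, 2, 191, 382.
Test each divisor d:
563^1 ≡ 563 (mod 766)
563^2 ≡ 611 (mod 766)
563^191 ≡ 765 (mod 766)
563^382 ≡ 1 (mod 766) ✓
Hence ord(563) = 382.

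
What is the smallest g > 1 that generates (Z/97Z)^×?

5

φ(97) = 97 − 1 = 96 = 2^5 · 3.
Test candidates g = 2, 3, … against the prime factors q ∈ {2, 3} of φ(97): g is a generator iff g^(96/q) ≢ 1 for every such q.
g = 2: 2^48 ≡ 1 — hits 1, so not a primitive root.
g = 3: 3^48 ≡ 1 — hits 1, so not a primitive root.
g = 4: 4^48 ≡ 1 — hits 1, so not a primitive root.
g = 5: 5^48 ≡ 96; 5^32 ≡ 35 — none is 1, so 5 is a primitive root.
So 5 is the smallest generator of (Z/97Z)^×.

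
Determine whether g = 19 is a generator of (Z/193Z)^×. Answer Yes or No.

φ(193) = 193 − 1 = 192 = 2^6 · 3.
19 is a primitive root mod 193 iff 19^(φ(193)/q) ≢ 1 for every prime q | φ(193), i.e. q ∈ {2, 3}.
19^96 ≡ 192 (mod 193)  [q = 2: ≢ 1 ✓]
19^64 ≡ 84 (mod 193)  [q = 3: ≢ 1 ✓]
All checks pass, so 19 has order 192 and is a primitive root modulo 193.

Yes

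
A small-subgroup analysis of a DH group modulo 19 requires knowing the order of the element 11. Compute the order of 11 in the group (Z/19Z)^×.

ord(11) | φ(19) = 19 − 1 = 18 = 2 · 3^2.
Divisors of 18: 1, 2, 3, 6, 9, 18.
Compute 11^d (mod 19) for the divisors d until we hit 1:
11^1 ≡ 11 (mod 19)
11^2 ≡ 7 (mod 19)
11^3 ≡ 1 (mod 19) ✓
The smallest such exponent is 3, so the order of 11 is 3.

3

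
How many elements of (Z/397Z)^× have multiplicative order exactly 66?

20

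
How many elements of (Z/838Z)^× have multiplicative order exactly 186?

0

φ(838) = φ(2)·φ(419) = 1·418 = 418 = 2 · 11 · 19.
Since (Z/838Z)^× is cyclic of order 418, the number of elements of order d is φ(d) when d | 418 and 0 otherwise.
Since 186 ∤ 418, the count is 0.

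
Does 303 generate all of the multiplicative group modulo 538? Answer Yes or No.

φ(538) = φ(2)·φ(269) = 1·268 = 268 = 2^2 · 67.
It suffices to check that the order of 303 is not a proper divisor of 268: compute 303^(268/q) for q ∈ {2, 67}.
303^134 ≡ 1 (mod 538)  [q = 2: ≡ 1 ✗]
303^4 ≡ 213 (mod 538)  [q = 67: ≢ 1 ✓]
Since 303^134 ≡ 1, the order of 303 divides 134 < 268, so 303 is not a primitive root.

No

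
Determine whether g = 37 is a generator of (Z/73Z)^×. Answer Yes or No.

φ(73) = 73 − 1 = 72 = 2^3 · 3^2.
An element g generates (Z/73Z)^× iff g^(72/q) ≢ 1 (mod 73) for each prime q ∈ {2, 3}.
37^36 ≡ 1 (mod 73)  [q = 2: ≡ 1 ✗]
37^24 ≡ 8 (mod 73)  [q = 3: ≢ 1 ✓]
The check at q = 2 fails, so 37 generates a proper subgroup.

No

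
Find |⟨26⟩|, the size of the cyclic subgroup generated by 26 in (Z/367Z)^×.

By Lagrange's theorem, ord_367(26) divides φ(367) = 367 − 1 = 366 = 2 · 3 · 61.
Divisors of 366: 1, 2, 3, 6, 61, 122, 183, 366.
Check 26^d mod 367 for each divisor in increasing order:
26^1 ≡ 26 (mod 367)
26^2 ≡ 309 (mod 367)
26^3 ≡ 327 (mod 367)
26^6 ≡ 132 (mod 367)
26^61 ≡ 283 (mod 367)
26^122 ≡ 83 (mod 367)
26^183 ≡ 1 (mod 367) ✓
So ord_367(26) = 183.

183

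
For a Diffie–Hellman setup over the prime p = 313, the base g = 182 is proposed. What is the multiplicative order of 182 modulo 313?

24

ord(182) | φ(313) = 313 − 1 = 312 = 2^3 · 3 · 13.
Divisors of 312: 1, 2, 3, 4, 6, 8, 12, 13, 24, 26, 39, 52, 78, 104, 156, 312.
Check 182^d mod 313 for each divisor in increasing order:
182^1 ≡ 182 (mod 313)
182^2 ≡ 259 (mod 313)
182^3 ≡ 188 (mod 313)
182^4 ≡ 99 (mod 313)
182^6 ≡ 288 (mod 313)
182^8 ≡ 98 (mod 313)
182^12 ≡ 312 (mod 313)
182^13 ≡ 131 (mod 313)
182^24 ≡ 1 (mod 313) ✓
The smallest such exponent is 24, so the order of 182 is 24.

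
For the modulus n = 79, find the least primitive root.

3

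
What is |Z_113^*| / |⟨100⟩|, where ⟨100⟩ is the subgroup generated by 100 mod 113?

2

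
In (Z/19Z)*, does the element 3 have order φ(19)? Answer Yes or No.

Yes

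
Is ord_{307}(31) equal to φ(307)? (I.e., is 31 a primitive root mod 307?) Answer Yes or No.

Yes

φ(307) = 307 − 1 = 306 = 2 · 3^2 · 17.
An element g generates (Z/307Z)^× iff g^(306/q) ≢ 1 (mod 307) for each prime q ∈ {2, 3, 17}.
31^153 ≡ 306 (mod 307)  [q = 2: ≢ 1 ✓]
31^102 ≡ 17 (mod 307)  [q = 3: ≢ 1 ✓]
31^18 ≡ 102 (mod 307)  [q = 17: ≢ 1 ✓]
Every test exponent gives a nontrivial residue, hence 31 generates the full group.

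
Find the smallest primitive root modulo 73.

5

φ(73) = 73 − 1 = 72 = 2^3 · 3^2.
Test candidates g = 2, 3, … against the prime factors q ∈ {2, 3} of φ(73): g is a generator iff g^(72/q) ≢ 1 for every such q.
g = 2: 2^36 ≡ 1 — hits 1, so not a primitive root.
g = 3: 3^36 ≡ 1 — hits 1, so not a primitive root.
g = 4: 4^36 ≡ 1 — hits 1, so not a primitive root.
g = 5: 5^36 ≡ 72; 5^24 ≡ 8 — none is 1, so 5 is a primitive root.
So 5 is the smallest generator of (Z/73Z)^×.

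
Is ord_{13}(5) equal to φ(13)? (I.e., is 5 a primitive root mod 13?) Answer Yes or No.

φ(13) = 13 − 1 = 12 = 2^2 · 3.
It suffices to check that the order of 5 is not a proper divisor of 12: compute 5^(12/q) for q ∈ {2, 3}.
5^6 ≡ 12 (mod 13)  [q = 2: ≢ 1 ✓]
5^4 ≡ 1 (mod 13)  [q = 3: ≡ 1 ✗]
5^4 ≡ 1 shows ord(5) | 4, strictly less than φ(13); not a primitive root.

No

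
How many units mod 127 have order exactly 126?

φ(127) = 127 − 1 = 126 = 2 · 3^2 · 7.
(Z/127Z)^× is cyclic (|G| = 126); a cyclic group of order m has exactly φ(d) elements of each order d | m, and none otherwise.
126 = 2 · 3^2 · 7 divides 126, and φ(126) = 36.

36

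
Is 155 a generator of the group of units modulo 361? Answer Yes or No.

φ(361) = φ(19^2) = 19·(19−1) = 342 = 2 · 3^2 · 19.
Test 155^(342/q) mod 361 for each prime factor q of 342:
155^171 ≡ 360 (mod 361)  [q = 2: ≢ 1 ✓]
155^114 ≡ 292 (mod 361)  [q = 3: ≢ 1 ✓]
155^18 ≡ 172 (mod 361)  [q = 19: ≢ 1 ✓]
All checks pass, so 155 has order 342 and is a primitive root modulo 361.

Yes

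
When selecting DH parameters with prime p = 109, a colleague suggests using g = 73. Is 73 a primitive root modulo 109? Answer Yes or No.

No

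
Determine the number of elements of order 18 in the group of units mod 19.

6

φ(19) = 19 − 1 = 18 = 2 · 3^2.
Since (Z/19Z)^× is cyclic of order 18, the number of elements of order d is φ(d) when d | 18 and 0 otherwise.
18 = 2 · 3^2 divides 18, and φ(18) = 6.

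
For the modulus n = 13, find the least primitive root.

2

φ(13) = 13 − 1 = 12 = 2^2 · 3.
g is a primitive root iff g^(12/q) ≢ 1 (mod 13) for each prime q ∈ {2, 3}.
g = 2: 2^6 ≡ 12; 2^4 ≡ 3 — none is 1, so 2 is a primitive root.
The smallest primitive root modulo 13 is 2.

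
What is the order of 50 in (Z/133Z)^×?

6

By Lagrange's theorem, ord_133(50) divides φ(133) = φ(7·19) = (7−1)·(19−1) = 6·18 = 108 = 2^2 · 3^3.
Divisors of 108: 1, 2, 3, 4, 6, 9, 12, 18, 27, 36, 54, 108.
Compute 50^d (mod 133) for the divisors d until we hit 1:
50^1 ≡ 50 (mod 133)
50^2 ≡ 106 (mod 133)
50^3 ≡ 113 (mod 133)
50^4 ≡ 64 (mod 133)
50^6 ≡ 1 (mod 133) ✓
So ord_133(50) = 6.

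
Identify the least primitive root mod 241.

φ(241) = 241 − 1 = 240 = 2^4 · 3 · 5.
Test candidates g = 2, 3, … against the prime factors q ∈ {2, 3, 5} of φ(241): g is a generator iff g^(240/q) ≢ 1 for every such q.
g = 2: 2^120 ≡ 1 — hits 1, so not a primitive root.
g = 3: 3^120 ≡ 1 — hits 1, so not a primitive root.
g = 4: 4^120 ≡ 1 — hits 1, so not a primitive root.
g = 5: 5^120 ≡ 1 — hits 1, so not a primitive root.
g = 6: 6^120 ≡ 1 — hits 1, so not a primitive root.
g = 7: 7^120 ≡ 240; 7^80 ≡ 15; 7^48 ≡ 91 — none is 1, so 7 is a primitive root.
Hence the least primitive root of 241 is 7.

7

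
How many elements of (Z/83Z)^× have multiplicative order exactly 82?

φ(83) = 83 − 1 = 82 = 2 · 41.
(Z/83Z)^× is cyclic (|G| = 82); a cyclic group of order m has exactly φ(d) elements of each order d | m, and none otherwise.
82 = 2 · 41 divides 82, and φ(82) = 40.

40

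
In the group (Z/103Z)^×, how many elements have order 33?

φ(103) = 103 − 1 = 102 = 2 · 3 · 17.
Since (Z/103Z)^× is cyclic of order 102, the number of elements of order d is φ(d) when d | 102 and 0 otherwise.
Since 33 ∤ 102, the count is 0.

0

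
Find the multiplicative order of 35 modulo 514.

By Lagrange's theorem, ord_514(35) divides φ(514) = φ(2)·φ(257) = 1·256 = 256 = 2^8.
Divisors of 256: 1, 2, 4, 8, 16, 32, 64, 128, 256.
Test each divisor d:
35^1 ≡ 35
35^2 ≡ 197
35^4 ≡ 259
35^8 ≡ 261
35^16 ≡ 273
35^32 ≡ 513
35^64 ≡ 1
Hence ord(35) = 64.

64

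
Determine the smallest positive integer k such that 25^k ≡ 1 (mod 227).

ord(25) | φ(227) = 227 − 1 = 226 = 2 · 113.
Divisors of 226: 1, 2, 113, 226.
Evaluate successive powers at the divisors of 226:
25^1 ≡ 25 (mod 227)
25^2 ≡ 171 (mod 227)
25^113 ≡ 1 (mod 227) ✓
Therefore the multiplicative order of 25 modulo 227 is 113.

113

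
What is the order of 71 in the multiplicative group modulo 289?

By Lagrange's theorem, ord_289(71) divides φ(289) = φ(17^2) = 17·(17−1) = 272 = 2^4 · 17.
Divisors of 272: 1, 2, 4, 8, 16, 17, 34, 68, 136, 272.
Evaluate successive powers at the divisors of 272:
71^1 ≡ 71
71^2 ≡ 128
71^4 ≡ 200
71^8 ≡ 118
71^16 ≡ 52
71^17 ≡ 224
71^34 ≡ 179
71^68 ≡ 251
71^136 ≡ 288
71^272 ≡ 1
The smallest such exponent is 272, so the order of 71 is 272.

272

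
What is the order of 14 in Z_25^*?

ord(14) | φ(25) = φ(5^2) = 5·(5−1) = 20 = 2^2 · 5.
Divisors of 20: 1, 2, 4, 5, 10, 20.
Test each divisor d:
14^1 ≡ 14 (mod 25)
14^2 ≡ 21 (mod 25)
14^4 ≡ 16 (mod 25)
14^5 ≡ 24 (mod 25)
14^10 ≡ 1 (mod 25) ✓
The smallest such exponent is 10, so the order of 14 is 10.

10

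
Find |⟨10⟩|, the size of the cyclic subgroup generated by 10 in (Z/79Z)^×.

13

By Lagrange's theorem, ord_79(10) divides φ(79) = 79 − 1 = 78 = 2 · 3 · 13.
Divisors of 78: 1, 2, 3, 6, 13, 26, 39, 78.
Compute 10^d (mod 79) for the divisors d until we hit 1:
10^1 ≡ 10 (mod 79)
10^2 ≡ 21 (mod 79)
10^3 ≡ 52 (mod 79)
10^6 ≡ 18 (mod 79)
10^13 ≡ 1 (mod 79) ✓
Hence ord(10) = 13.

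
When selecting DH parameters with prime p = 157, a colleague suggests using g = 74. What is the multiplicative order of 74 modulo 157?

By Lagrange's theorem, ord_157(74) divides φ(157) = 157 − 1 = 156 = 2^2 · 3 · 13.
Divisors of 156: 1, 2, 3, 4, 6, 12, 13, 26, 39, 52, 78, 156.
Evaluate successive powers at the divisors of 156:
74^1 ≡ 74 (mod 157)
74^2 ≡ 138 (mod 157)
74^3 ≡ 7 (mod 157)
74^4 ≡ 47 (mod 157)
74^6 ≡ 49 (mod 157)
74^12 ≡ 46 (mod 157)
74^13 ≡ 107 (mod 157)
74^26 ≡ 145 (mod 157)
74^39 ≡ 129 (mod 157)
74^52 ≡ 144 (mod 157)
74^78 ≡ 156 (mod 157)
74^156 ≡ 1 (mod 157) ✓
The smallest such exponent is 156, so the order of 74 is 156.

156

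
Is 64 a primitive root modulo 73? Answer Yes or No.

φ(73) = 73 − 1 = 72 = 2^3 · 3^2.
It suffices to check that the order of 64 is not a proper divisor of 72: compute 64^(72/q) for q ∈ {2, 3}.
64^36 ≡ 1 (mod 73)  [q = 2: ≡ 1 ✗]
64^24 ≡ 1 (mod 73)  [q = 3: ≡ 1 ✗]
The check at q = 2 fails, so 64 generates a proper subgroup.

No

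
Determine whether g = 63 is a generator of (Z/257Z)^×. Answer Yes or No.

Yes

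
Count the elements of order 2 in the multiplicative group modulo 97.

φ(97) = 97 − 1 = 96 = 2^5 · 3.
Since (Z/97Z)^× is cyclic of order 96, the number of elements of order d is φ(d) when d | 96 and 0 otherwise.
2 | 96, and φ(2) = 2 − 1 = 1.

1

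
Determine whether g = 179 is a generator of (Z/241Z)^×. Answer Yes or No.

Yes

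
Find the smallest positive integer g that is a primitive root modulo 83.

2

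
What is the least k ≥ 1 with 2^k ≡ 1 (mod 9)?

6

ord(2) | φ(9) = φ(3^2) = 3·(3−1) = 6 = 2 · 3.
Divisors of 6: 1, 2, 3, 6.
Evaluate successive powers at the divisors of 6:
2^1 ≡ 2 (mod 9)
2^2 ≡ 4 (mod 9)
2^3 ≡ 8 (mod 9)
2^6 ≡ 1 (mod 9) ✓
So ord_9(2) = 6.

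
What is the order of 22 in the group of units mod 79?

13

By Lagrange's theorem, ord_79(22) divides φ(79) = 79 − 1 = 78 = 2 · 3 · 13.
Divisors of 78: 1, 2, 3, 6, 13, 26, 39, 78.
Test each divisor d:
22^1 ≡ 22 (mod 79)
22^2 ≡ 10 (mod 79)
22^3 ≡ 62 (mod 79)
22^6 ≡ 52 (mod 79)
22^13 ≡ 1 (mod 79) ✓
Hence ord(22) = 13.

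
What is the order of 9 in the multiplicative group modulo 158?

39

Since 9 ∈ (Z/158Z)^×, its order divides φ(158) = φ(2)·φ(79) = 1·78 = 78 = 2 · 3 · 13.
Divisors of 78: 1, 2, 3, 6, 13, 26, 39, 78.
Check 9^d mod 158 for each divisor in increasing order:
9^1 ≡ 9 (mod 158)
9^2 ≡ 81 (mod 158)
9^3 ≡ 97 (mod 158)
9^6 ≡ 87 (mod 158)
9^13 ≡ 23 (mod 158)
9^26 ≡ 55 (mod 158)
9^39 ≡ 1 (mod 158) ✓
So ord_158(9) = 39.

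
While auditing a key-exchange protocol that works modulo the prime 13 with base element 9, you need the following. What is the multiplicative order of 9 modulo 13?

3

The order of 9 must divide φ(13) = 13 − 1 = 12 = 2^2 · 3.
Divisors of 12: 1, 2, 3, 4, 6, 12.
Check 9^d mod 13 for each divisor in increasing order:
9^1 ≡ 9 (mod 13)
9^2 ≡ 3 (mod 13)
9^3 ≡ 1 (mod 13) ✓
Hence ord(9) = 3.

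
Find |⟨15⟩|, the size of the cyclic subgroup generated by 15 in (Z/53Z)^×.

The order of 15 must divide φ(53) = 53 − 1 = 52 = 2^2 · 13.
Divisors of 52: 1, 2, 4, 13, 26, 52.
Test each divisor d:
15^1 ≡ 15 (mod 53)
15^2 ≡ 13 (mod 53)
15^4 ≡ 10 (mod 53)
15^13 ≡ 1 (mod 53) ✓
So ord_53(15) = 13.

13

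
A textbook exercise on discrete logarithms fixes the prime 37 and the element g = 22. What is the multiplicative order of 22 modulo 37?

By Lagrange's theorem, ord_37(22) divides φ(37) = 37 − 1 = 36 = 2^2 · 3^2.
Divisors of 36: 1, 2, 3, 4, 6, 9, 12, 18, 36.
Compute 22^d (mod 37) for the divisors d until we hit 1:
22^1 ≡ 22
22^2 ≡ 3
22^3 ≡ 29
22^4 ≡ 9
22^6 ≡ 27
22^9 ≡ 6
22^12 ≡ 26
22^18 ≡ 36
22^36 ≡ 1
Hence ord(22) = 36.

36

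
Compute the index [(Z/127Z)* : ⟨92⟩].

1

By Lagrange's theorem, ord_127(92) divides φ(127) = 127 − 1 = 126 = 2 · 3^2 · 7.
Divisors of 126: 1, 2, 3, 6, 7, 9, 14, 18, 21, 42, 63, 126.
Check 92^d mod 127 for each divisor in increasing order:
92^1 ≡ 92
92^2 ≡ 82
92^3 ≡ 51
92^6 ≡ 61
92^7 ≡ 24
92^9 ≡ 63
92^14 ≡ 68
92^18 ≡ 32
92^21 ≡ 108
92^42 ≡ 107
92^63 ≡ 126
92^126 ≡ 1
The order of 92 is 126, so the subgroup it generates has 126 elements.
The index is φ(127) / ord(92) = 126 / 126 = 1.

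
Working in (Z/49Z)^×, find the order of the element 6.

14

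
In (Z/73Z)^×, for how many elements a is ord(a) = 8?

φ(73) = 73 − 1 = 72 = 2^3 · 3^2.
Since (Z/73Z)^× is cyclic of order 72, the number of elements of order d is φ(d) when d | 72 and 0 otherwise.
8 = 2^3 divides 72, and φ(8) = 4.

4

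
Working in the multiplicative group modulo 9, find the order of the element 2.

6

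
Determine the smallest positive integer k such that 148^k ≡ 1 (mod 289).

272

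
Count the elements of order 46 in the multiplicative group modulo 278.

22

φ(278) = φ(2)·φ(139) = 1·138 = 138 = 2 · 3 · 23.
In a cyclic group of order 138, there are φ(d) elements of order d for each divisor d of 138, and zero for non-divisors.
46 = 2 · 23 divides 138, and φ(46) = 22.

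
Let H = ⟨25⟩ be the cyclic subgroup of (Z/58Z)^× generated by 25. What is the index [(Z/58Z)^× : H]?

ord(25) | φ(58) = φ(2)·φ(29) = 1·28 = 28 = 2^2 · 7.
Divisors of 28: 1, 2, 4, 7, 14, 28.
Check 25^d mod 58 for each divisor in increasing order:
25^1 ≡ 25 (mod 58)
25^2 ≡ 45 (mod 58)
25^4 ≡ 53 (mod 58)
25^7 ≡ 1 (mod 58) ✓
The order of 25 is 7, so the subgroup it generates has 7 elements.
Index = |(Z/58Z)^×| / |⟨25⟩| = 28 / 7 = 4.

4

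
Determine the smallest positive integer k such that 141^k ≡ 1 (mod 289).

By Lagrange's theorem, ord_289(141) divides φ(289) = φ(17^2) = 17·(17−1) = 272 = 2^4 · 17.
Divisors of 272: 1, 2, 4, 8, 16, 17, 34, 68, 136, 272.
Test each divisor d:
141^1 ≡ 141
141^2 ≡ 229
141^4 ≡ 132
141^8 ≡ 84
141^16 ≡ 120
141^17 ≡ 158
141^34 ≡ 110
141^68 ≡ 251
141^136 ≡ 288
141^272 ≡ 1
Therefore the multiplicative order of 141 modulo 289 is 272.

272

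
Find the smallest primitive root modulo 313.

φ(313) = 313 − 1 = 312 = 2^3 · 3 · 13.
Test candidates g = 2, 3, … against the prime factors q ∈ {2, 3, 13} of φ(313): g is a generator iff g^(312/q) ≢ 1 for every such q.
g = 2: 2^156 ≡ 1 — hits 1, so not a primitive root.
g = 3: 3^156 ≡ 1 — hits 1, so not a primitive root.
g = 4: 4^156 ≡ 1 — hits 1, so not a primitive root.
g = 5: 5^156 ≡ 312; 5^104 ≡ 1 — hits 1, so not a primitive root.
g = 6: 6^156 ≡ 1 — hits 1, so not a primitive root.
g = 7: 7^156 ≡ 312; 7^104 ≡ 1 — hits 1, so not a primitive root.
g = 8: 8^156 ≡ 1 — hits 1, so not a primitive root.
g = 9: 9^156 ≡ 1 — hits 1, so not a primitive root.
g = 10: 10^156 ≡ 312; 10^104 ≡ 214; 10^24 ≡ 103 — none is 1, so 10 is a primitive root.
The smallest primitive root modulo 313 is 10.

10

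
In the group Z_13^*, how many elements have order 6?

2

φ(13) = 13 − 1 = 12 = 2^2 · 3.
(Z/13Z)^× is cyclic (|G| = 12); a cyclic group of order m has exactly φ(d) elements of each order d | m, and none otherwise.
6 = 2 · 3 divides 12, and φ(6) = 2.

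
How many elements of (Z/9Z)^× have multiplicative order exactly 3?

2

φ(9) = φ(3^2) = 3·(3−1) = 6 = 2 · 3.
In a cyclic group of order 6, there are φ(d) elements of order d for each divisor d of 6, and zero for non-divisors.
3 | 6, and φ(3) = 3 − 1 = 2.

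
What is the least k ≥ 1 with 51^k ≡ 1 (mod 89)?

ord(51) | φ(89) = 89 − 1 = 88 = 2^3 · 11.
Divisors of 88: 1, 2, 4, 8, 11, 22, 44, 88.
Evaluate successive powers at the divisors of 88:
51^1 ≡ 51 (mod 89)
51^2 ≡ 20 (mod 89)
51^4 ≡ 44 (mod 89)
51^8 ≡ 67 (mod 89)
51^11 ≡ 77 (mod 89)
51^22 ≡ 55 (mod 89)
51^44 ≡ 88 (mod 89)
51^88 ≡ 1 (mod 89) ✓
Hence ord(51) = 88.

88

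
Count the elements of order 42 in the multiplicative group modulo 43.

12

φ(43) = 43 − 1 = 42 = 2 · 3 · 7.
Since (Z/43Z)^× is cyclic of order 42, the number of elements of order d is φ(d) when d | 42 and 0 otherwise.
42 = 2 · 3 · 7 divides 42, and φ(42) = 12.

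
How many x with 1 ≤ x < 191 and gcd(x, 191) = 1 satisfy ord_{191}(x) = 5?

φ(191) = 191 − 1 = 190 = 2 · 5 · 19.
Since (Z/191Z)^× is cyclic of order 190, the number of elements of order d is φ(d) when d | 190 and 0 otherwise.
5 | 190, and φ(5) = 5 − 1 = 4.

4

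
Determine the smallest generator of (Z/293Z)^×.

φ(293) = 293 − 1 = 292 = 2^2 · 73.
Test candidates g = 2, 3, … against the prime factors q ∈ {2, 73} of φ(293): g is a generator iff g^(292/q) ≢ 1 for every such q.
g = 2: 2^146 ≡ 292; 2^4 ≡ 16 — none is 1, so 2 is a primitive root.
So 2 is the smallest generator of (Z/293Z)^×.

2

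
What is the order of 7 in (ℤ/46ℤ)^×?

22

Since 7 ∈ (Z/46Z)^×, its order divides φ(46) = φ(2)·φ(23) = 1·22 = 22 = 2 · 11.
Divisors of 22: 1, 2, 11, 22.
Test each divisor d:
7^1 ≡ 7 (mod 46)
7^2 ≡ 3 (mod 46)
7^11 ≡ 45 (mod 46)
7^22 ≡ 1 (mod 46) ✓
So ord_46(7) = 22.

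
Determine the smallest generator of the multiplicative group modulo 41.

6

φ(41) = 41 − 1 = 40 = 2^3 · 5.
Test candidates g = 2, 3, … against the prime factors q ∈ {2, 5} of φ(41): g is a generator iff g^(40/q) ≢ 1 for every such q.
g = 2: 2^20 ≡ 1 — hits 1, so not a primitive root.
g = 3: 3^20 ≡ 40; 3^8 ≡ 1 — hits 1, so not a primitive root.
g = 4: 4^20 ≡ 1 — hits 1, so not a primitive root.
g = 5: 5^20 ≡ 1 — hits 1, so not a primitive root.
g = 6: 6^20 ≡ 40; 6^8 ≡ 10 — none is 1, so 6 is a primitive root.
The smallest primitive root modulo 41 is 6.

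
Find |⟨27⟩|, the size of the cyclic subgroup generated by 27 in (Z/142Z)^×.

35

By Lagrange's theorem, ord_142(27) divides φ(142) = φ(2)·φ(71) = 1·70 = 70 = 2 · 5 · 7.
Divisors of 70: 1, 2, 5, 7, 10, 14, 35, 70.
Check 27^d mod 142 for each divisor in increasing order:
27^1 ≡ 27
27^2 ≡ 19
27^5 ≡ 91
27^7 ≡ 25
27^10 ≡ 45
27^14 ≡ 57
27^35 ≡ 1
The smallest such exponent is 35, so the order of 27 is 35.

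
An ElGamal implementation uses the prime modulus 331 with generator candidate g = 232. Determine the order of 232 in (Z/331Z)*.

165

ord(232) | φ(331) = 331 − 1 = 330 = 2 · 3 · 5 · 11.
Divisors of 330: 1, 2, 3, 5, 6, 10, 11, 15, 22, 30, 33, 55, 66, 110, 165, 330.
Check 232^d mod 331 for each divisor in increasing order:
232^1 ≡ 232
232^2 ≡ 202
232^3 ≡ 193
232^5 ≡ 259
232^6 ≡ 177
232^10 ≡ 219
232^11 ≡ 165
232^15 ≡ 120
232^22 ≡ 83
232^30 ≡ 167
232^33 ≡ 124
232^55 ≡ 31
232^66 ≡ 150
232^110 ≡ 299
232^165 ≡ 1
The smallest such exponent is 165, so the order of 232 is 165.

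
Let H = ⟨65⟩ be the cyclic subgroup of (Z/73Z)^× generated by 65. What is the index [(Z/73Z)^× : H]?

12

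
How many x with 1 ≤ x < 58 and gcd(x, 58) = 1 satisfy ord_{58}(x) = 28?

φ(58) = φ(2)·φ(29) = 1·28 = 28 = 2^2 · 7.
Since (Z/58Z)^× is cyclic of order 28, the number of elements of order d is φ(d) when d | 28 and 0 otherwise.
28 = 2^2 · 7 divides 28, and φ(28) = 12.

12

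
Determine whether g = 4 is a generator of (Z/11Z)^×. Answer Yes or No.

φ(11) = 11 − 1 = 10 = 2 · 5.
It suffices to check that the order of 4 is not a proper divisor of 10: compute 4^(10/q) for q ∈ {2, 5}.
4^5 ≡ 1 (mod 11)  [q = 2: ≡ 1 ✗]
4^2 ≡ 5 (mod 11)  [q = 5: ≢ 1 ✓]
The check at q = 2 fails, so 4 generates a proper subgroup.

No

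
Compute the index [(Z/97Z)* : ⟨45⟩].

3

Since 45 ∈ (Z/97Z)^×, its order divides φ(97) = 97 − 1 = 96 = 2^5 · 3.
Divisors of 96: 1, 2, 3, 4, 6, 8, 12, 16, 24, 32, 48, 96.
Test each divisor d:
45^1 ≡ 45 (mod 97)
45^2 ≡ 85 (mod 97)
45^3 ≡ 42 (mod 97)
45^4 ≡ 47 (mod 97)
45^6 ≡ 18 (mod 97)
45^8 ≡ 75 (mod 97)
45^12 ≡ 33 (mod 97)
45^16 ≡ 96 (mod 97)
45^24 ≡ 22 (mod 97)
45^32 ≡ 1 (mod 97) ✓
The order of 45 is 32, so the subgroup it generates has 32 elements.
[(Z/97Z)^× : ⟨45⟩] = 96/32 = 3.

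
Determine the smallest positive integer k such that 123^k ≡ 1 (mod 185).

36

ord(123) | φ(185) = φ(5·37) = (5−1)·(37−1) = 4·36 = 144 = 2^4 · 3^2.
Divisors of 144: 1, 2, 3, 4, 6, 8, 9, 12, 16, 18, 24, 36, 48, 72, 144.
Test each divisor d:
123^1 ≡ 123 (mod 185)
123^2 ≡ 144 (mod 185)
123^3 ≡ 137 (mod 185)
123^4 ≡ 16 (mod 185)
123^6 ≡ 84 (mod 185)
123^8 ≡ 71 (mod 185)
123^9 ≡ 38 (mod 185)
123^12 ≡ 26 (mod 185)
123^16 ≡ 46 (mod 185)
123^18 ≡ 149 (mod 185)
123^24 ≡ 121 (mod 185)
123^36 ≡ 1 (mod 185) ✓
Hence ord(123) = 36.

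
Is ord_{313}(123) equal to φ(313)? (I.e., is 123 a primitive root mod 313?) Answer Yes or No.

Yes

φ(313) = 313 − 1 = 312 = 2^3 · 3 · 13.
Test 123^(312/q) mod 313 for each prime factor q of 312:
123^156 ≡ 312 (mod 313)  [q = 2: ≢ 1 ✓]
123^104 ≡ 214 (mod 313)  [q = 3: ≢ 1 ✓]
123^24 ≡ 113 (mod 313)  [q = 13: ≢ 1 ✓]
Every test exponent gives a nontrivial residue, hence 123 generates the full group.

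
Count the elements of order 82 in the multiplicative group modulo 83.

φ(83) = 83 − 1 = 82 = 2 · 41.
In a cyclic group of order 82, there are φ(d) elements of order d for each divisor d of 82, and zero for non-divisors.
82 = 2 · 41 divides 82, and φ(82) = 40.

40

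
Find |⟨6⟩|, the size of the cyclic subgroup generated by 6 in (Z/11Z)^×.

10

The order of 6 must divide φ(11) = 11 − 1 = 10 = 2 · 5.
Divisors of 10: 1, 2, 5, 10.
Compute 6^d (mod 11) for the divisors d until we hit 1:
6^1 ≡ 6 (mod 11)
6^2 ≡ 3 (mod 11)
6^5 ≡ 10 (mod 11)
6^10 ≡ 1 (mod 11) ✓
Therefore the multiplicative order of 6 modulo 11 is 10.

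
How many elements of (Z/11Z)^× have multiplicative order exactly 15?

φ(11) = 11 − 1 = 10 = 2 · 5.
(Z/11Z)^× is cyclic (|G| = 10); a cyclic group of order m has exactly φ(d) elements of each order d | m, and none otherwise.
15 does not divide 10, so no element of (Z/11Z)^× has order 15.

0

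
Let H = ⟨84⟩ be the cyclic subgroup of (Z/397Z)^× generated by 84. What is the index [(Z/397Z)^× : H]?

1

By Lagrange's theorem, ord_397(84) divides φ(397) = 397 − 1 = 396 = 2^2 · 3^2 · 11.
Divisors of 396: 1, 2, 3, 4, 6, 9, 11, 12, 18, 22, 33, 36, 44, 66, 99, 132, 198, 396.
Compute 84^d (mod 397) for the divisors d until we hit 1:
84^1 ≡ 84
84^2 ≡ 307
84^3 ≡ 380
84^4 ≡ 160
84^6 ≡ 289
84^9 ≡ 248
84^11 ≡ 309
84^12 ≡ 151
84^18 ≡ 366
84^22 ≡ 201
84^33 ≡ 177
84^36 ≡ 167
84^44 ≡ 304
84^66 ≡ 363
84^99 ≡ 334
84^132 ≡ 362
84^198 ≡ 396
84^396 ≡ 1
So ord_397(84) = 396, hence |⟨84⟩| = 396.
Index = |(Z/397Z)^×| / |⟨84⟩| = 396 / 396 = 1.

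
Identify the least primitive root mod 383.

5

φ(383) = 383 − 1 = 382 = 2 · 191.
g is a primitive root iff g^(382/q) ≢ 1 (mod 383) for each prime q ∈ {2, 191}.
g = 2: 2^191 ≡ 1 — hits 1, so not a primitive root.
g = 3: 3^191 ≡ 1 — hits 1, so not a primitive root.
g = 4: 4^191 ≡ 1 — hits 1, so not a primitive root.
g = 5: 5^191 ≡ 382; 5^2 ≡ 25 — none is 1, so 5 is a primitive root.
The smallest primitive root modulo 383 is 5.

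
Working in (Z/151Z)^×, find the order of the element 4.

15

ord(4) | φ(151) = 151 − 1 = 150 = 2 · 3 · 5^2.
Divisors of 150: 1, 2, 3, 5, 6, 10, 15, 25, 30, 50, 75, 150.
Test each divisor d:
4^1 ≡ 4 (mod 151)
4^2 ≡ 16 (mod 151)
4^3 ≡ 64 (mod 151)
4^5 ≡ 118 (mod 151)
4^6 ≡ 19 (mod 151)
4^10 ≡ 32 (mod 151)
4^15 ≡ 1 (mod 151) ✓
So ord_151(4) = 15.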